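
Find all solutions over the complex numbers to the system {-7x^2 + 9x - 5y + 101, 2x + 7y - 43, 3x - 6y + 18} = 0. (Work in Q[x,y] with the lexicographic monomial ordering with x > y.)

{(4, 5)}

Compute a lex Gröbner basis by Buchberger's algorithm.
f_1 = -7x^2 + 9x - 5y + 101, LT = x^2.
f_2 = 2x + 7y - 43, LT = x.
f_3 = 3x - 6y + 18, LT = x.

S(f_1,f_2): lcm = x^2. S = -7/2xy + 283/14x + 5/7y - 101/7.
  leading term xy: subtract (-7/4y)·f_2 from -7/2xy + 283/14x + 5/7y - 101/7 → 283/14x + 49/4y^2 - 2087/28y - 101/7
  leading term x: subtract (283/28)·f_2 from 283/14x + 49/4y^2 - 2087/28y - 101/7 → 49/4y^2 - 1017/7y + 11765/28
  leading term y^2: no divisor's leading term divides it; move 49/4y^2 to the remainder.
  leading term y: no divisor's leading term divides it; move -1017/7y to the remainder.
  leading term 1: no divisor's leading term divides it; move 11765/28 to the remainder.
  remainder 49/4y^2 - 1017/7y + 11765/28 ≠ 0; add h_4 = 49/4y^2 - 1017/7y + 11765/28 to the basis.

S(f_1,f_3): lcm = x^2. S = 2xy - 51/7x + 5/7y - 101/7.
  leading term xy: subtract (y)·f_2 from 2xy - 51/7x + 5/7y - 101/7 → -51/7x - 7y^2 + 306/7y - 101/7
  leading term x: subtract (-51/14)·f_2 from -51/7x - 7y^2 + 306/7y - 101/7 → -7y^2 + 969/14y - 2395/14
  leading term y^2: subtract (-4/7)·h_4 from -7y^2 + 969/14y - 2395/14 → -1353/98y + 6765/98
  leading term y: no divisor's leading term divides it; move -1353/98y to the remainder.
  leading term 1: no divisor's leading term divides it; move 6765/98 to the remainder.
  remainder -1353/98y + 6765/98 ≠ 0; add h_5 = -1353/98y + 6765/98 to the basis.

S(f_2,f_3): lcm = x. S = 11/2y - 55/2.
  leading term y: subtract (-49/123)·h_5 from 11/2y - 55/2 → 0
  remainder 0.

S(f_1,h_4): leading monomials are coprime, so the S-polynomial reduces to 0 (Buchberger's first criterion).
S(f_2,h_4): leading monomials are coprime, so the S-polynomial reduces to 0 (Buchberger's first criterion).
S(f_3,h_4): leading monomials are coprime, so the S-polynomial reduces to 0 (Buchberger's first criterion).
S(f_1,h_5): leading monomials are coprime, so the S-polynomial reduces to 0 (Buchberger's first criterion).
S(f_2,h_5): leading monomials are coprime, so the S-polynomial reduces to 0 (Buchberger's first criterion).
S(f_3,h_5): leading monomials are coprime, so the S-polynomial reduces to 0 (Buchberger's first criterion).
S(h_4,h_5): lcm = y^2. S = -2353/343y + 11765/343.
  leading term y: subtract (4706/9471)·h_5 from -2353/343y + 11765/343 → 0
  remainder 0.

Every S-polynomial of the final basis reduces to 0, so we have a Gröbner basis.
Inter-reduce: drop elements whose leading term is divisible by another's, tail-reduce, and make monic.
Reduced Gröbner basis: {x - 4, y - 5}.

From the last basis element, y - 5 = 0, so y takes values in {5}. Each choice, substituted upward through the basis, yields the corresponding point(s) of the solution set.
  y = 5: the earlier basis element becomes x - 4 = 0, giving x = 4 — point (4, 5).
Each listed point satisfies every original equation (direct substitution).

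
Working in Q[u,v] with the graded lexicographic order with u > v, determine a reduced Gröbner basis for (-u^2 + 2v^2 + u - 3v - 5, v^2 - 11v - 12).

f_1 = -u^2 + 2v^2 + u - 3v - 5, LT = u^2.
f_2 = v^2 - 11v - 12, LT = v^2.

The S-polynomials (S(f_1,f_2)) all reduce to 0 modulo the current basis, so we have a Gröbner basis.

G = {u^2 - u - 19v - 19, v^2 - 11v - 12}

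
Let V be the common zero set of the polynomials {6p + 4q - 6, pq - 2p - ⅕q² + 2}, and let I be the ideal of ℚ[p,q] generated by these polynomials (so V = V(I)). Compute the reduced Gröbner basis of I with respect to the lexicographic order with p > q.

G = {p + ⅔q - 1, q² - 35/13q}

f_1 = 6p + 4q - 6, LT = p.
f_2 = pq - 2p - ⅕q² + 2, LT = pq.

S(f_1,f_2): lcm = pq. S = 2p + 13/15q² - q - 2.
  leading term p: subtract (⅓)·f_1 from 2p + 13/15q² - q - 2 → 13/15q² - 7/3q
  leading term q²: no divisor's leading term divides it; move 13/15q² to the remainder.
  leading term q: no divisor's leading term divides it; move -7/3q to the remainder.
  remainder 13/15q² - 7/3q ≠ 0; add g_3 = 13/15q² - 7/3q to the basis.

The other S-polynomials (S(f_1,g_3), S(f_2,g_3)) all reduce to 0 modulo the current basis, so we have a Gröbner basis.
Inter-reduce: drop elements whose leading term is divisible by another's, tail-reduce, and make monic.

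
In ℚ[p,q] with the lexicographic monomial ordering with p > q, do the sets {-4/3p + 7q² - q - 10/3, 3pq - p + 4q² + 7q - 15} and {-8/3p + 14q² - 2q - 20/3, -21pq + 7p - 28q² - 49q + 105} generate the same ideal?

Yes, the ideals are equal.

For a fixed monomial order, each ideal has a unique reduced Gröbner basis; comparing bases decides equality.
Buchberger on the first generating set:
f_1 = -4/3p + 7q² - q - 10/3, LT = p.
f_2 = 3pq - p + 4q² + 7q - 15, LT = pq.

S(f_1,f_2): lcm = pq. S = ⅓p - 21/4q³ - 7/12q² + ⅙q + 5.
  leading term p: subtract (-¼)·f_1 from ⅓p - 21/4q³ - 7/12q² + ⅙q + 5 → -21/4q³ + 7/6q² - 1/12q + 25/6
  leading term q³: no divisor's leading term divides it; move -21/4q³ to the remainder.
  leading term q²: no divisor's leading term divides it; move 7/6q² to the remainder.
  leading term q: no divisor's leading term divides it; move -1/12q to the remainder.
  leading term 1: no divisor's leading term divides it; move 25/6 to the remainder.
  remainder -21/4q³ + 7/6q² - 1/12q + 25/6 ≠ 0; add g_3 = -21/4q³ + 7/6q² - 1/12q + 25/6 to the basis.

S(f_1,g_3): leading monomials are coprime, so the S-polynomial reduces to 0 (Buchberger's first criterion).
S(f_2,g_3): lcm = pq³. S = -1/9pq² - 1/63pq + 50/63p + 4/3q⁴ + 7/3q³ - 5q².
  leading term pq²: subtract (1/12q²)·f_1 from -1/9pq² - 1/63pq + 50/63p + 4/3q⁴ + 7/3q³ - 5q² → -1/63pq + 50/63p + ¾q⁴ + 29/12q³ - 85/18q²
  leading term pq: subtract (1/84q)·f_1 from -1/63pq + 50/63p + ¾q⁴ + 29/12q³ - 85/18q² → 50/63p + ¾q⁴ + 7/3q³ - 1187/252q² + 5/126q
  leading term p: subtract (-25/42)·f_1 from 50/63p + ¾q⁴ + 7/3q³ - 1187/252q² + 5/126q → ¾q⁴ + 7/3q³ - 137/252q² - 5/9q - 125/63
  leading term q⁴: subtract (-1/7q)·g_3 from ¾q⁴ + 7/3q³ - 137/252q² - 5/9q - 125/63 → 5/2q³ - 5/9q² + 5/126q - 125/63
  leading term q³: subtract (-10/21)·g_3 from 5/2q³ - 5/9q² + 5/126q - 125/63 → 0
  remainder 0.

Every S-polynomial of the final basis reduces to 0, so we have a Gröbner basis.
Inter-reduce: drop elements whose leading term is divisible by another's, tail-reduce, and make monic.
Reduced Gröbner basis: {p - 21/4q² + ¾q + 5/2, q³ - 2/9q² + 1/63q - 50/63}.

Buchberger on the second generating set:
h_1 = -8/3p + 14q² - 2q - 20/3, LT = p.
h_2 = -21pq + 7p - 28q² - 49q + 105, LT = pq.

S(h_1,h_2): lcm = pq. S = ⅓p - 21/4q³ - 7/12q² + ⅙q + 5.
  leading term p: subtract (-⅛)·h_1 from ⅓p - 21/4q³ - 7/12q² + ⅙q + 5 → -21/4q³ + 7/6q² - 1/12q + 25/6
  leading term q³: no divisor's leading term divides it; move -21/4q³ to the remainder.
  leading term q²: no divisor's leading term divides it; move 7/6q² to the remainder.
  leading term q: no divisor's leading term divides it; move -1/12q to the remainder.
  leading term 1: no divisor's leading term divides it; move 25/6 to the remainder.
  remainder -21/4q³ + 7/6q² - 1/12q + 25/6 ≠ 0; add k_3 = -21/4q³ + 7/6q² - 1/12q + 25/6 to the basis.

S(h_1,k_3): leading monomials are coprime, so the S-polynomial reduces to 0 (Buchberger's first criterion).
S(h_2,k_3): lcm = pq³. S = -1/9pq² - 1/63pq + 50/63p + 4/3q⁴ + 7/3q³ - 5q².
  leading term pq²: subtract (1/24q²)·h_1 from -1/9pq² - 1/63pq + 50/63p + 4/3q⁴ + 7/3q³ - 5q² → -1/63pq + 50/63p + ¾q⁴ + 29/12q³ - 85/18q²
  leading term pq: subtract (1/168q)·h_1 from -1/63pq + 50/63p + ¾q⁴ + 29/12q³ - 85/18q² → 50/63p + ¾q⁴ + 7/3q³ - 1187/252q² + 5/126q
  leading term p: subtract (-25/84)·h_1 from 50/63p + ¾q⁴ + 7/3q³ - 1187/252q² + 5/126q → ¾q⁴ + 7/3q³ - 137/252q² - 5/9q - 125/63
  leading term q⁴: subtract (-1/7q)·k_3 from ¾q⁴ + 7/3q³ - 137/252q² - 5/9q - 125/63 → 5/2q³ - 5/9q² + 5/126q - 125/63
  leading term q³: subtract (-10/21)·k_3 from 5/2q³ - 5/9q² + 5/126q - 125/63 → 0
  remainder 0.

Every S-polynomial of the final basis reduces to 0, so we have a Gröbner basis.
Inter-reduce: drop elements whose leading term is divisible by another's, tail-reduce, and make monic.
Reduced Gröbner basis: {p - 21/4q² + ¾q + 5/2, q³ - 2/9q² + 1/63q - 50/63}.

Same reduced basis, so the two generating sets span the same ideal.
The choice of monomial ordering does not affect the verdict — as long as both bases are computed under the same ordering, their equality decides ideal equality.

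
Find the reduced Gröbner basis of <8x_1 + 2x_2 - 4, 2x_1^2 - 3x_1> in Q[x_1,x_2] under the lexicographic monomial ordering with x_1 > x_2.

The reduced Gröbner basis is the canonical form of the ideal for this ordering.

f_1 = 8x_1 + 2x_2 - 4, LT = x_1.
f_2 = 2x_1^2 - 3x_1, LT = x_1^2.

S(f_1,f_2): lcm = x_1^2. S = 1/4x_1x_2 + x_1.
  leading term x_1x_2: subtract (1/32x_2)·f_1 from 1/4x_1x_2 + x_1 → x_1 - 1/16x_2^2 + 1/8x_2
  leading term x_1: subtract (1/8)·f_1 from x_1 - 1/16x_2^2 + 1/8x_2 → -1/16x_2^2 - 1/8x_2 + 1/2
  leading term x_2^2: no divisor's leading term divides it; move -1/16x_2^2 to the remainder.
  leading term x_2: no divisor's leading term divides it; move -1/8x_2 to the remainder.
  leading term 1: no divisor's leading term divides it; move 1/2 to the remainder.
  remainder -1/16x_2^2 - 1/8x_2 + 1/2 ≠ 0; add g_3 = -1/16x_2^2 - 1/8x_2 + 1/2 to the basis.

The other S-polynomials (S(f_1,g_3), S(f_2,g_3)) all reduce to 0 modulo the current basis, so we have a Gröbner basis.
Inter-reduce: drop elements whose leading term is divisible by another's, tail-reduce, and make monic.

G = {x_1 + 1/4x_2 - 1/2, x_2^2 + 2x_2 - 8}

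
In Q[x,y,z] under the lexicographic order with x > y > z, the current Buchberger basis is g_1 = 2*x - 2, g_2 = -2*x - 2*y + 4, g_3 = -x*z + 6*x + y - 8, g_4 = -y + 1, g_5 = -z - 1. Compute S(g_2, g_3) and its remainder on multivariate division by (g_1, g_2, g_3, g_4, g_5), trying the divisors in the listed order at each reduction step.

S(g_2, g_3) = 6*x + y*z + y - 2*z - 8; remainder on division = 0.

lcm(LM(g_2), LM(g_3)) = x*z.
S = (lcm/LT(g_2))·g_2 − (lcm/LT(g_3))·g_3 = 6*x + y*z + y - 2*z - 8.
Reduce S modulo (g_1, g_2, g_3, g_4, g_5) in that order:
  leading term x: subtract (3)·g_1 from 6*x + y*z + y - 2*z - 8 → y*z + y - 2*z - 2
  leading term y*z: subtract (-z)·g_4 from y*z + y - 2*z - 2 → y - z - 2
  leading term y: subtract (-1)·g_4 from y - z - 2 → -z - 1
  leading term z: subtract (1)·g_5 from -z - 1 → 0
The remainder is 0, so this S-polynomial contributes no new basis element.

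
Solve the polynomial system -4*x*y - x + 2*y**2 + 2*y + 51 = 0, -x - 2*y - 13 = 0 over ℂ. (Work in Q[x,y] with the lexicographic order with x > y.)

{(-5, -4), (-49/5, -8/5)}

Compute a lex Gröbner basis by Buchberger's algorithm.
f_1 = -4*x*y - x + 2*y**2 + 2*y + 51, LT = x*y.
f_2 = -x - 2*y - 13, LT = x.

S(f_1,f_2): lcm = x*y. S = 1/4*x - 5/2*y**2 - 27/2*y - 51/4.
  leading term x: subtract (-1/4)·f_2 from 1/4*x - 5/2*y**2 - 27/2*y - 51/4 → -5/2*y**2 - 14*y - 16
  leading term y**2: no divisor's leading term divides it; move -5/2*y**2 to the remainder.
  leading term y: no divisor's leading term divides it; move -14*y to the remainder.
  leading term 1: no divisor's leading term divides it; move -16 to the remainder.
  remainder -5/2*y**2 - 14*y - 16 ≠ 0; add h_3 = -5/2*y**2 - 14*y - 16 to the basis.

The other S-polynomials (S(f_1,h_3), S(f_2,h_3)) all reduce to 0 modulo the current basis, so we have a Gröbner basis.
Inter-reduce: drop elements whose leading term is divisible by another's, tail-reduce, and make monic.
Reduced Gröbner basis: {x + 2*y + 13, y**2 + 28/5*y + 32/5}.

Elimination: the polynomial y**2 + 28/5*y + 32/5 lies in the elimination ideal for y, so y ∈ {-4, -8/5}. For each such y, the remaining basis elements (now univariate) give the rest of the solution.
  y = -4: the earlier basis element becomes x + 5 = 0, giving x = -5 — point (-5, -4).
  y = -8/5: the earlier basis element becomes x + 49/5 = 0, giving x = -49/5 — point (-49/5, -8/5).
Substituting each solution back into the original system confirms all equations vanish.
This is the nonlinear analogue of row-reducing a linear system.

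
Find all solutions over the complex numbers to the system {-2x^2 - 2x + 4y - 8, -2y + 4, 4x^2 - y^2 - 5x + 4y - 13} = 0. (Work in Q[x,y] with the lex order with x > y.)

{(-1, 2)}

Compute a lex Gröbner basis by Buchberger's algorithm.
f_1 = -2x^2 - 2x + 4y - 8, LT = x^2.
f_2 = -2y + 4, LT = y.
f_3 = 4x^2 - 5x - y^2 + 4y - 13, LT = x^2.

S(f_1,f_2): leading monomials are coprime, so the S-polynomial reduces to 0 (Buchberger's first criterion).
S(f_1,f_3): lcm = x^2. S = 9/4x + 1/4y^2 - 3y + 29/4.
  leading term x: no divisor's leading term divides it; move 9/4x to the remainder.
  leading term y^2: subtract (-1/8y)·f_2 from 1/4y^2 - 3y + 29/4 → -5/2y + 29/4
  leading term y: subtract (5/4)·f_2 from -5/2y + 29/4 → 9/4
  leading term 1: no divisor's leading term divides it; move 9/4 to the remainder.
  remainder 9/4x + 9/4 ≠ 0; add h_4 = 9/4x + 9/4 to the basis.

S(f_2,f_3): leading monomials are coprime, so the S-polynomial reduces to 0 (Buchberger's first criterion).
S(f_1,h_4): lcm = x^2. S = -2y + 4.
  leading term y: subtract (1)·f_2 from -2y + 4 → 0
  remainder 0.

S(f_2,h_4): leading monomials are coprime, so the S-polynomial reduces to 0 (Buchberger's first criterion).
S(f_3,h_4): lcm = x^2. S = -9/4x - 1/4y^2 + y - 13/4.
  leading term x: subtract (-1)·h_4 from -9/4x - 1/4y^2 + y - 13/4 → -1/4y^2 + y - 1
  leading term y^2: subtract (1/8y)·f_2 from -1/4y^2 + y - 1 → 1/2y - 1
  leading term y: subtract (-1/4)·f_2 from 1/2y - 1 → 0
  remainder 0.

Every S-polynomial of the final basis reduces to 0, so we have a Gröbner basis.
Inter-reduce: drop elements whose leading term is divisible by another's, tail-reduce, and make monic.
Reduced Gröbner basis: {x + 1, y - 2}.

The lex basis is triangular: the last element involves only y. Solving y - 2 = 0 gives y ∈ {2}; substituting each value into the earlier elements determines the remaining variables.
  y = 2: the earlier basis element becomes x + 1 = 0, giving x = -1 — point (-1, 2).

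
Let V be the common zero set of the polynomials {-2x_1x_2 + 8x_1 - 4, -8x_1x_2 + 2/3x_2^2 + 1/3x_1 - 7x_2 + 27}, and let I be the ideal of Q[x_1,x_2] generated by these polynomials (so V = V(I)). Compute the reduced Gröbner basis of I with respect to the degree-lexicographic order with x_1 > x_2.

G = {x_1^2 - 77/95x_1 + 4/95x_2 - 26/95, x_1x_2 - 4x_1 + 2, x_2^2 - 95/2x_1 - 21/2x_2 + 129/2}

f_1 = -2x_1x_2 + 8x_1 - 4, LT = x_1x_2.
f_2 = -8x_1x_2 + 2/3x_2^2 + 1/3x_1 - 7x_2 + 27, LT = x_1x_2.

S(f_1,f_2): lcm = x_1x_2. S = 1/12x_2^2 - 95/24x_1 - 7/8x_2 + 43/8.
  reduce S modulo (f_1, f_2):
  remainder 1/12x_2^2 - 95/24x_1 - 7/8x_2 + 43/8 ≠ 0; add g_3 = 1/12x_2^2 - 95/24x_1 - 7/8x_2 + 43/8 to the basis.

S(f_1,g_3): lcm = x_1x_2^2. S = 95/2x_1^2 + 13/2x_1x_2 - 129/2x_1 + 2x_2.
  reduce S modulo (f_1, f_2, g_3):
  remainder 95/2x_1^2 - 77/2x_1 + 2x_2 - 13 ≠ 0; add g_4 = 95/2x_1^2 - 77/2x_1 + 2x_2 - 13 to the basis.

The other S-polynomials (S(f_2,g_3), S(f_1,g_4), S(f_2,g_4), S(g_3,g_4)) all reduce to 0 modulo the current basis, so we have a Gröbner basis.
Inter-reduce: drop elements whose leading term is divisible by another's, tail-reduce, and make monic.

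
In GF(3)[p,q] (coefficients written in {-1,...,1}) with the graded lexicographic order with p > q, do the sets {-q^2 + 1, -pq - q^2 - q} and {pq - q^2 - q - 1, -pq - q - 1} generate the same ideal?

No, the ideals differ.

Since reduced Gröbner bases are canonical representatives of ideals under a given ordering, it suffices to compute and compare them.
Buchberger on the first generating set:
f_1 = -q^2 + 1, LT = q^2.
f_2 = -pq - q^2 - q, LT = pq.

S(f_1,f_2): lcm = pq^2. S = -q^3 - q^2 - p.
  leading term q^3: subtract (q)·f_1 from -q^3 - q^2 - p → -q^2 - p - q
  leading term q^2: subtract (1)·f_1 from -q^2 - p - q → -p - q - 1
  leading term p: no divisor's leading term divides it; move -p to the remainder.
  leading term q: no divisor's leading term divides it; move -q to the remainder.
  leading term 1: no divisor's leading term divides it; move -1 to the remainder.
  remainder -p - q - 1 ≠ 0; add g_3 = -p - q - 1 to the basis.

The other S-polynomials (S(f_1,g_3), S(f_2,g_3)) all reduce to 0 modulo the current basis, so we have a Gröbner basis.
Inter-reduce: drop elements whose leading term is divisible by another's, tail-reduce, and make monic.
Reduced Gröbner basis: {q^2 - 1, p + q + 1}.

Buchberger on the second generating set:
h_1 = pq - q^2 - q - 1, LT = pq.
h_2 = -pq - q - 1, LT = pq.

S(h_1,h_2): lcm = pq. S = -q^2 + q + 1.
  leading term q^2: no divisor's leading term divides it; move -q^2 to the remainder.
  leading term q: no divisor's leading term divides it; move q to the remainder.
  leading term 1: no divisor's leading term divides it; move 1 to the remainder.
  remainder -q^2 + q + 1 ≠ 0; add k_3 = -q^2 + q + 1 to the basis.

S(h_1,k_3): lcm = pq^2. S = -q^3 + pq - q^2 + p - q.
  leading term q^3: subtract (q)·k_3 from -q^3 + pq - q^2 + p - q → pq + q^2 + p + q
  leading term pq: subtract (1)·h_1 from pq + q^2 + p + q → -q^2 + p - q + 1
  leading term q^2: subtract (1)·k_3 from -q^2 + p - q + 1 → p + q
  leading term p: no divisor's leading term divides it; move p to the remainder.
  leading term q: no divisor's leading term divides it; move q to the remainder.
  remainder p + q ≠ 0; add k_4 = p + q to the basis.

The other S-polynomials (S(h_2,k_3), S(h_1,k_4), S(h_2,k_4), S(k_3,k_4)) all reduce to 0 modulo the current basis, so we have a Gröbner basis.
Inter-reduce: drop elements whose leading term is divisible by another's, tail-reduce, and make monic.
Reduced Gröbner basis: {q^2 - q - 1, p + q}.

Since the reduced bases disagree, the two ideals are not the same.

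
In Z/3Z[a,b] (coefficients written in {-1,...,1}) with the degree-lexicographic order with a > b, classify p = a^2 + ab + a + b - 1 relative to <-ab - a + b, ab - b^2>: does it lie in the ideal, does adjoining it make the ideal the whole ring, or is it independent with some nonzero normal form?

First compute the reduced Gröbner basis of I by Buchberger's algorithm.
f_1 = -ab - a + b, LT = ab.
f_2 = ab - b^2, LT = ab.

S(f_1,f_2): lcm = ab. S = b^2 + a - b.
  reduce S modulo (f_1, f_2):
  remainder b^2 + a - b ≠ 0; add h_3 = b^2 + a - b to the basis.

S(f_1,h_3): lcm = ab^2. S = -a^2 - ab - b^2.
  reduce S modulo (f_1, f_2, h_3):
  remainder -a^2 - a + b ≠ 0; add h_4 = -a^2 - a + b to the basis.

The other S-polynomials (S(f_2,h_3), S(f_1,h_4), S(f_2,h_4), S(h_3,h_4)) all reduce to 0 modulo the current basis, so we have a Gröbner basis.
Inter-reduce: drop elements whose leading term is divisible by another's, tail-reduce, and make monic.
Reduced Gröbner basis: {a^2 + a - b, ab + a - b, b^2 + a - b}.
Label its elements g_1 = a^2 + a - b, g_2 = ab + a - b, g_3 = b^2 + a - b.

Reduce p = a^2 + ab + a + b - 1 modulo G:
  leading term a^2: subtract (1)·g_1 from a^2 + ab + a + b - 1 → ab - b - 1
  leading term ab: subtract (1)·g_2 from ab - b - 1 → -a - 1
  leading term a: no divisor's leading term divides it; move -a to the remainder.
  leading term 1: no divisor's leading term divides it; move -1 to the remainder.
  normal form = -a - 1.
The normal form is nonzero, so p ∉ I. Since p minus its normal form lies in I, I + (p) = I + (r) where r = -a - 1; decide whether this ideal is the whole ring.
Run Buchberger on G together with r (pairs among the g_i already reduce to 0 since G is a Gröbner basis):
g_1 = a^2 + a - b, LT = a^2.
g_2 = ab + a - b, LT = ab.
g_3 = b^2 + a - b, LT = b^2.
r = -a - 1, LT = a.

S(g_1,r): lcm = a^2. S = -b.
  reduce S modulo (g_1, g_2, g_3, r):
  remainder -b ≠ 0; add m_5 = -b to the basis.

S(g_2,r): lcm = ab. S = a + b.
  reduce S modulo (g_1, g_2, g_3, r, m_5):
  remainder -1 ≠ 0; add m_6 = -1 to the basis.

The other S-polynomials (S(g_1,g_2), S(g_1,g_3), S(g_2,g_3), S(g_3,r), S(g_1,m_5), S(g_2,m_5), S(g_3,m_5), S(r,m_5), S(g_1,m_6), S(g_2,m_6), S(g_3,m_6), S(r,m_6), S(m_5,m_6)) all reduce to 0 modulo the current basis, so we have a Gröbner basis.
Inter-reduce: drop elements whose leading term is divisible by another's, tail-reduce, and make monic.
Reduced Gröbner basis: {1}.
The reduced Gröbner basis of I + (p) is {1}: the ideal is the whole ring, so the enlarged system has no common solution — adjoining p is inconsistent.

Adjoining a^2 + ab + a + b - 1 makes the ideal the whole ring: the system is inconsistent.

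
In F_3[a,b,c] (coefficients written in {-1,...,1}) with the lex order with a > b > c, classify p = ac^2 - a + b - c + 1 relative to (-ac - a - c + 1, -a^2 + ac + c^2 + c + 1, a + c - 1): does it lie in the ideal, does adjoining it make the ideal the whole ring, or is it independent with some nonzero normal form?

ac^2 - a + b - c + 1 is independent of I; its normal form modulo I is b.

First compute the reduced Gröbner basis of I by Buchberger's algorithm.
f_1 = -ac - a - c + 1, LT = ac.
f_2 = -a^2 + ac + c^2 + c + 1, LT = a^2.
f_3 = a + c - 1, LT = a.

S(f_1,f_2): lcm = a^2c. S = a^2 + ac^2 + ac - a + c^3 + c^2 + c.
  leading term a^2: subtract (-1)·f_2 from a^2 + ac^2 + ac - a + c^3 + c^2 + c → ac^2 - ac - a + c^3 - c^2 - c + 1
  leading term ac^2: subtract (-c)·f_1 from ac^2 - ac - a + c^3 - c^2 - c + 1 → ac - a + c^3 + c^2 + 1
  leading term ac: subtract (-1)·f_1 from ac - a + c^3 + c^2 + 1 → a + c^3 + c^2 - c - 1
  leading term a: subtract (1)·f_3 from a + c^3 + c^2 - c - 1 → c^3 + c^2 + c
  leading term c^3: no divisor's leading term divides it; move c^3 to the remainder.
  leading term c^2: no divisor's leading term divides it; move c^2 to the remainder.
  leading term c: no divisor's leading term divides it; move c to the remainder.
  remainder c^3 + c^2 + c ≠ 0; add h_4 = c^3 + c^2 + c to the basis.

S(f_1,f_3): lcm = ac. S = a - c^2 - c - 1.
  leading term a: subtract (1)·f_3 from a - c^2 - c - 1 → -c^2 + c
  leading term c^2: no divisor's leading term divides it; move -c^2 to the remainder.
  leading term c: no divisor's leading term divides it; move c to the remainder.
  remainder -c^2 + c ≠ 0; add h_5 = -c^2 + c to the basis.

The other S-polynomials (S(f_2,f_3), S(f_1,h_4), S(f_2,h_4), S(f_3,h_4), S(f_1,h_5), S(f_2,h_5), S(f_3,h_5), S(h_4,h_5)) all reduce to 0 modulo the current basis, so we have a Gröbner basis.
Inter-reduce: drop elements whose leading term is divisible by another's, tail-reduce, and make monic.
Reduced Gröbner basis: {a + c - 1, c^2 - c}.
Label its elements g_1 = a + c - 1, g_2 = c^2 - c.

Reduce p = ac^2 - a + b - c + 1 modulo G:
  leading term ac^2: subtract (c^2)·g_1 from ac^2 - a + b - c + 1 → -a + b - c^3 + c^2 - c + 1
  leading term a: subtract (-1)·g_1 from -a + b - c^3 + c^2 - c + 1 → b - c^3 + c^2
  leading term b: no divisor's leading term divides it; move b to the remainder.
  leading term c^3: subtract (-c)·g_2 from -c^3 + c^2 → 0
  normal form = b.
The normal form is nonzero, so p ∉ I. Since p minus its normal form lies in I, I + (p) = I + (r) where r = b; decide whether this ideal is the whole ring.
Run Buchberger on G together with r (pairs among the g_i already reduce to 0 since G is a Gröbner basis):
g_1 = a + c - 1, LT = a.
g_2 = c^2 - c, LT = c^2.
r = b, LT = b.

The S-polynomials (S(g_1,g_2), S(g_1,r), S(g_2,r)) all reduce to 0 modulo the current basis, so we have a Gröbner basis.
Inter-reduce: drop elements whose leading term is divisible by another's, tail-reduce, and make monic.
Reduced Gröbner basis: {a + c - 1, b, c^2 - c}.
The reduced Gröbner basis of I + (p) is {a + c - 1, b, c^2 - c} ≠ {1}, a proper ideal, so the enlarged system stays consistent: p is independent of I, with normal form b.

The remainder on division by a Gröbner basis is unique — it is the normal form.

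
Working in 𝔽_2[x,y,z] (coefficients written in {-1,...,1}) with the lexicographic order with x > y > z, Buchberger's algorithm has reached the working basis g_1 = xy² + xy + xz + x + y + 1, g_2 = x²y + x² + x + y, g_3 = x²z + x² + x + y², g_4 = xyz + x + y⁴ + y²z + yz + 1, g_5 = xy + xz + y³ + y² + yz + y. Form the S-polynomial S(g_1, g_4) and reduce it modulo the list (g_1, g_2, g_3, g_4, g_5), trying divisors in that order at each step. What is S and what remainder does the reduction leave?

S(g_1, g_4) = xyz + xy + xz² + xz + y⁵ + y³z + y²z + yz + y + z; remainder on division = xz² + x + y⁵ + y⁴ + y³z + y³ + y² + yz + z + 1.

lcm(LM(g_1), LM(g_4)) = xy²z.
S = (lcm/LT(g_1))·g_1 − (lcm/LT(g_4))·g_4 = xyz + xy + xz² + xz + y⁵ + y³z + y²z + yz + y + z.
Reduce S modulo (g_1, g_2, g_3, g_4, g_5) in that order:
  leading term xyz: subtract (1)·g_4 from xyz + xy + xz² + xz + y⁵ + y³z + y²z + yz + y + z → xy + xz² + xz + x + y⁵ + y⁴ + y³z + y + z + 1
  leading term xy: subtract (1)·g_5 from xy + xz² + xz + x + y⁵ + y⁴ + y³z + y + z + 1 → xz² + x + y⁵ + y⁴ + y³z + y³ + y² + yz + z + 1
  leading term xz²: no divisor's leading term divides it; move xz² to the remainder.
  leading term x: no divisor's leading term divides it; move x to the remainder.
  leading term y⁵: no divisor's leading term divides it; move y⁵ to the remainder.
  leading term y⁴: no divisor's leading term divides it; move y⁴ to the remainder.
  leading term y³z: no divisor's leading term divides it; move y³z to the remainder.
  leading term y³: no divisor's leading term divides it; move y³ to the remainder.
  leading term y²: no divisor's leading term divides it; move y² to the remainder.
  leading term yz: no divisor's leading term divides it; move yz to the remainder.
  leading term z: no divisor's leading term divides it; move z to the remainder.
  leading term 1: no divisor's leading term divides it; move 1 to the remainder.
The remainder xz² + x + y⁵ + y⁴ + y³z + y³ + y² + yz + z + 1 is nonzero, so it would be added as the next basis element.
This is the inner loop of Buchberger's algorithm — each nonzero remainder becomes a new basis element.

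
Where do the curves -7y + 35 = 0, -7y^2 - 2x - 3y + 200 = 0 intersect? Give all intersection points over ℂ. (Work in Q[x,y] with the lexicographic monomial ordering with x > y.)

Compute a lex Gröbner basis by Buchberger's algorithm.
f_1 = -7y + 35, LT = y.
f_2 = -2x - 7y^2 - 3y + 200, LT = x.

The S-polynomials (S(f_1,f_2)) all reduce to 0 modulo the current basis, so we have a Gröbner basis.
Inter-reduce: drop elements whose leading term is divisible by another's, tail-reduce, and make monic.
Reduced Gröbner basis: {x - 5, y - 5}.

Since the basis is lex-ordered, y - 5 is univariate in y. Its roots are {5}. Back-substituting each root into the other basis elements fixes the other coordinates.
  y = 5: the earlier basis element becomes x - 5 = 0, giving x = 5 — point (5, 5).
Substituting each solution back into the original system confirms all equations vanish.

{(5, 5)}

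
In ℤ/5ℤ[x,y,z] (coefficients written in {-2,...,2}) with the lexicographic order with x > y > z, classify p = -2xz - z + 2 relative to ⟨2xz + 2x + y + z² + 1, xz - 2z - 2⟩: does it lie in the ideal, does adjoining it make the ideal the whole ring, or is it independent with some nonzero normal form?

Adjoining -2xz - z + 2 makes the ideal the whole ring: the system is inconsistent.

First compute the reduced Gröbner basis of I by Buchberger's algorithm.
f_1 = 2xz + 2x + y + z² + 1, LT = xz.
f_2 = xz - 2z - 2, LT = xz.

S(f_1,f_2): lcm = xz. S = x - 2y - 2z² + 2z.
  leading term x: no divisor's leading term divides it; move x to the remainder.
  leading term y: no divisor's leading term divides it; move -2y to the remainder.
  leading term z²: no divisor's leading term divides it; move -2z² to the remainder.
  leading term z: no divisor's leading term divides it; move 2z to the remainder.
  remainder x - 2y - 2z² + 2z ≠ 0; add h_3 = x - 2y - 2z² + 2z to the basis.

S(f_1,h_3): lcm = xz. S = x + 2yz - 2y + 2z³ + z² - 2.
  leading term x: subtract (1)·h_3 from x + 2yz - 2y + 2z³ + z² - 2 → 2yz + 2z³ - 2z² - 2z - 2
  leading term yz: no divisor's leading term divides it; move 2yz to the remainder.
  leading term z³: no divisor's leading term divides it; move 2z³ to the remainder.
  leading term z²: no divisor's leading term divides it; move -2z² to the remainder.
  leading term z: no divisor's leading term divides it; move -2z to the remainder.
  leading term 1: no divisor's leading term divides it; move -2 to the remainder.
  remainder 2yz + 2z³ - 2z² - 2z - 2 ≠ 0; add h_4 = 2yz + 2z³ - 2z² - 2z - 2 to the basis.

The other S-polynomials (S(f_2,h_3), S(f_1,h_4), S(f_2,h_4), S(h_3,h_4)) all reduce to 0 modulo the current basis, so we have a Gröbner basis.
Inter-reduce: drop elements whose leading term is divisible by another's, tail-reduce, and make monic.
Reduced Gröbner basis: {x - 2y - 2z² + 2z, yz + z³ - z² - z - 1}.
Label its elements g_1 = x - 2y - 2z² + 2z, g_2 = yz + z³ - z² - z - 1.

Reduce p = -2xz - z + 2 modulo G:
  leading term xz: subtract (-2z)·g_1 from -2xz - z + 2 → yz + z³ - z² - z + 2
  leading term yz: subtract (1)·g_2 from yz + z³ - z² - z + 2 → -2
  leading term 1: no divisor's leading term divides it; move -2 to the remainder.
  normal form = -2.
The normal form is nonzero, so p ∉ I. Since p minus its normal form lies in I, I + (p) = I + (r) where r = -2; decide whether this ideal is the whole ring.
Here r = -2 is a nonzero constant, hence a unit: 1 ∈ I + (p), the Gröbner basis of I + (p) is {1}, and the enlarged system has no common solution — adjoining p is inconsistent.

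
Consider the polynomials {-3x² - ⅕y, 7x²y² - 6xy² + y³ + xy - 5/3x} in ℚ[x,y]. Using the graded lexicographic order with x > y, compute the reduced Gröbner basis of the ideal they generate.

This is the nonlinear analogue of row-reducing a linear system.

f_1 = -3x² - ⅕y, LT = x².
f_2 = 7x²y² - 6xy² + y³ + xy - 5/3x, LT = x²y².

S(f_1,f_2): lcm = x²y². S = 6/7xy² - 8/105y³ - 1/7xy + 5/21x.
  leading term xy²: no divisor's leading term divides it; move 6/7xy² to the remainder.
  leading term y³: no divisor's leading term divides it; move -8/105y³ to the remainder.
  leading term xy: no divisor's leading term divides it; move -1/7xy to the remainder.
  leading term x: no divisor's leading term divides it; move 5/21x to the remainder.
  remainder 6/7xy² - 8/105y³ - 1/7xy + 5/21x ≠ 0; add g_3 = 6/7xy² - 8/105y³ - 1/7xy + 5/21x to the basis.

S(f_1,g_3): lcm = x²y². S = 4/45xy³ + ⅙x²y + 1/15y³ - 5/18x².
  leading term xy³: subtract (14/135y)·g_3 from 4/45xy³ + ⅙x²y + 1/15y³ - 5/18x² → 16/2025y⁴ + ⅙x²y + 2/135xy² + 1/15y³ - 5/18x² - 2/81xy
  leading term y⁴: no divisor's leading term divides it; move 16/2025y⁴ to the remainder.
  leading term x²y: subtract (-1/18y)·f_1 from ⅙x²y + 2/135xy² + 1/15y³ - 5/18x² - 2/81xy → 2/135xy² + 1/15y³ - 5/18x² - 2/81xy - 1/90y²
  leading term xy²: subtract (7/405)·g_3 from 2/135xy² + 1/15y³ - 5/18x² - 2/81xy - 1/90y² → 413/6075y³ - 5/18x² - 1/45xy - 1/90y² - 1/243x
  leading term y³: no divisor's leading term divides it; move 413/6075y³ to the remainder.
  leading term x²: subtract (5/54)·f_1 from -5/18x² - 1/45xy - 1/90y² - 1/243x → -1/45xy - 1/90y² - 1/243x + 1/54y
  leading term xy: no divisor's leading term divides it; move -1/45xy to the remainder.
  leading term y²: no divisor's leading term divides it; move -1/90y² to the remainder.
  leading term x: no divisor's leading term divides it; move -1/243x to the remainder.
  leading term y: no divisor's leading term divides it; move 1/54y to the remainder.
  remainder 16/2025y⁴ + 413/6075y³ - 1/45xy - 1/90y² - 1/243x + 1/54y ≠ 0; add g_4 = 16/2025y⁴ + 413/6075y³ - 1/45xy - 1/90y² - 1/243x + 1/54y to the basis.

The other S-polynomials (S(f_2,g_3), S(f_1,g_4), S(f_2,g_4), S(g_3,g_4)) all reduce to 0 modulo the current basis, so we have a Gröbner basis.
Inter-reduce: drop elements whose leading term is divisible by another's, tail-reduce, and make monic.

G = {y⁴ + 413/48y³ - 45/16xy - 45/32y² - 25/48x + 75/32y, xy² - 4/45y³ - ⅙xy + 5/18x, x² + 1/15y}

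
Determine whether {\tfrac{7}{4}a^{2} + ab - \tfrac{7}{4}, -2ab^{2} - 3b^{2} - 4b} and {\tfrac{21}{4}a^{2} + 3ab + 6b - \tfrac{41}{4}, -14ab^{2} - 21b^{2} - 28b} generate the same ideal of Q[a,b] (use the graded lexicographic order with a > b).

Two ideals are equal iff their reduced Gröbner bases coincide (the reduced basis is unique for a fixed ordering).
Buchberger on the first generating set:
f_1 = \tfrac{7}{4}a^{2} + ab - \tfrac{7}{4}, LT = a^{2}.
f_2 = -2ab^{2} - 3b^{2} - 4b, LT = ab^{2}.

S(f_1,f_2): lcm = a^{2}b^{2}. S = \tfrac{4}{7}ab^{3} - \tfrac{3}{2}ab^{2} - 2ab - b^{2}.
  leading term ab^{3}: subtract (-\tfrac{2}{7}b)·f_2 from \tfrac{4}{7}ab^{3} - \tfrac{3}{2}ab^{2} - 2ab - b^{2} → -\tfrac{3}{2}ab^{2} - \tfrac{6}{7}b^{3} - 2ab - \tfrac{15}{7}b^{2}
  leading term ab^{2}: subtract (\tfrac{3}{4})·f_2 from -\tfrac{3}{2}ab^{2} - \tfrac{6}{7}b^{3} - 2ab - \tfrac{15}{7}b^{2} → -\tfrac{6}{7}b^{3} - 2ab + \tfrac{3}{28}b^{2} + 3b
  leading term b^{3}: no divisor's leading term divides it; move -\tfrac{6}{7}b^{3} to the remainder.
  leading term ab: no divisor's leading term divides it; move -2ab to the remainder.
  leading term b^{2}: no divisor's leading term divides it; move \tfrac{3}{28}b^{2} to the remainder.
  leading term b: no divisor's leading term divides it; move 3b to the remainder.
  remainder -\tfrac{6}{7}b^{3} - 2ab + \tfrac{3}{28}b^{2} + 3b ≠ 0; add g_3 = -\tfrac{6}{7}b^{3} - 2ab + \tfrac{3}{28}b^{2} + 3b to the basis.

S(f_1,g_3): leading monomials are coprime, so the S-polynomial reduces to 0 (Buchberger's first criterion).
S(f_2,g_3): lcm = ab^{3}. S = -\tfrac{7}{3}a^{2}b + \tfrac{1}{8}ab^{2} + \tfrac{3}{2}b^{3} + \tfrac{7}{2}ab + 2b^{2}.
  leading term a^{2}b: subtract (-\tfrac{4}{3}b)·f_1 from -\tfrac{7}{3}a^{2}b + \tfrac{1}{8}ab^{2} + \tfrac{3}{2}b^{3} + \tfrac{7}{2}ab + 2b^{2} → \tfrac{35}{24}ab^{2} + \tfrac{3}{2}b^{3} + \tfrac{7}{2}ab + 2b^{2} - \tfrac{7}{3}b
  leading term ab^{2}: subtract (-\tfrac{35}{48})·f_2 from \tfrac{35}{24}ab^{2} + \tfrac{3}{2}b^{3} + \tfrac{7}{2}ab + 2b^{2} - \tfrac{7}{3}b → \tfrac{3}{2}b^{3} + \tfrac{7}{2}ab - \tfrac{3}{16}b^{2} - \tfrac{21}{4}b
  leading term b^{3}: subtract (-\tfrac{7}{4})·g_3 from \tfrac{3}{2}b^{3} + \tfrac{7}{2}ab - \tfrac{3}{16}b^{2} - \tfrac{21}{4}b → 0
  remainder 0.

Every S-polynomial of the final basis reduces to 0, so we have a Gröbner basis.
Inter-reduce: drop elements whose leading term is divisible by another's, tail-reduce, and make monic.
Reduced Gröbner basis: {ab^{2} + \tfrac{3}{2}b^{2} + 2b, b^{3} + \tfrac{7}{3}ab - \tfrac{1}{8}b^{2} - \tfrac{7}{2}b, a^{2} + \tfrac{4}{7}ab - 1}.

Buchberger on the second generating set:
h_1 = \tfrac{21}{4}a^{2} + 3ab + 6b - \tfrac{41}{4}, LT = a^{2}.
h_2 = -14ab^{2} - 21b^{2} - 28b, LT = ab^{2}.

S(h_1,h_2): lcm = a^{2}b^{2}. S = \tfrac{4}{7}ab^{3} - \tfrac{3}{2}ab^{2} + \tfrac{8}{7}b^{3} - 2ab - \tfrac{41}{21}b^{2}.
  leading term ab^{3}: subtract (-\tfrac{2}{49}b)·h_2 from \tfrac{4}{7}ab^{3} - \tfrac{3}{2}ab^{2} + \tfrac{8}{7}b^{3} - 2ab - \tfrac{41}{21}b^{2} → -\tfrac{3}{2}ab^{2} + \tfrac{2}{7}b^{3} - 2ab - \tfrac{65}{21}b^{2}
  leading term ab^{2}: subtract (\tfrac{3}{28})·h_2 from -\tfrac{3}{2}ab^{2} + \tfrac{2}{7}b^{3} - 2ab - \tfrac{65}{21}b^{2} → \tfrac{2}{7}b^{3} - 2ab - \tfrac{71}{84}b^{2} + 3b
  leading term b^{3}: no divisor's leading term divides it; move \tfrac{2}{7}b^{3} to the remainder.
  leading term ab: no divisor's leading term divides it; move -2ab to the remainder.
  leading term b^{2}: no divisor's leading term divides it; move -\tfrac{71}{84}b^{2} to the remainder.
  leading term b: no divisor's leading term divides it; move 3b to the remainder.
  remainder \tfrac{2}{7}b^{3} - 2ab - \tfrac{71}{84}b^{2} + 3b ≠ 0; add k_3 = \tfrac{2}{7}b^{3} - 2ab - \tfrac{71}{84}b^{2} + 3b to the basis.

S(h_1,k_3): leading monomials are coprime, so the S-polynomial reduces to 0 (Buchberger's first criterion).
S(h_2,k_3): lcm = ab^{3}. S = 7a^{2}b + \tfrac{71}{24}ab^{2} + \tfrac{3}{2}b^{3} - \tfrac{21}{2}ab + 2b^{2}.
  leading term a^{2}b: subtract (\tfrac{4}{3}b)·h_1 from 7a^{2}b + \tfrac{71}{24}ab^{2} + \tfrac{3}{2}b^{3} - \tfrac{21}{2}ab + 2b^{2} → -\tfrac{25}{24}ab^{2} + \tfrac{3}{2}b^{3} - \tfrac{21}{2}ab - 6b^{2} + \tfrac{41}{3}b
  leading term ab^{2}: subtract (\tfrac{25}{336})·h_2 from -\tfrac{25}{24}ab^{2} + \tfrac{3}{2}b^{3} - \tfrac{21}{2}ab - 6b^{2} + \tfrac{41}{3}b → \tfrac{3}{2}b^{3} - \tfrac{21}{2}ab - \tfrac{71}{16}b^{2} + \tfrac{63}{4}b
  leading term b^{3}: subtract (\tfrac{21}{4})·k_3 from \tfrac{3}{2}b^{3} - \tfrac{21}{2}ab - \tfrac{71}{16}b^{2} + \tfrac{63}{4}b → 0
  remainder 0.

Every S-polynomial of the final basis reduces to 0, so we have a Gröbner basis.
Inter-reduce: drop elements whose leading term is divisible by another's, tail-reduce, and make monic.
Reduced Gröbner basis: {ab^{2} + \tfrac{3}{2}b^{2} + 2b, b^{3} - 7ab - \tfrac{71}{24}b^{2} + \tfrac{21}{2}b, a^{2} + \tfrac{4}{7}ab + \tfrac{8}{7}b - \tfrac{41}{21}}.

These differ, so the ideals are not equal.

No, the ideals differ.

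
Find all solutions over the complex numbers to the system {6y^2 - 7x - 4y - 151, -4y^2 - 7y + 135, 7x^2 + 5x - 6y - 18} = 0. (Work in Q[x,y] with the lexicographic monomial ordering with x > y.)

Compute a lex Gröbner basis by Buchberger's algorithm.
f_1 = -7x + 6y^2 - 4y - 151, LT = x.
f_2 = -4y^2 - 7y + 135, LT = y^2.
f_3 = 7x^2 + 5x - 6y - 18, LT = x^2.

S(f_1,f_3): lcm = x^2. S = -6/7xy^2 + 4/7xy + 146/7x + 6/7y + 18/7.
  leading term xy^2: subtract (6/49y^2)·f_1 from -6/7xy^2 + 4/7xy + 146/7x + 6/7y + 18/7 → 4/7xy + 146/7x - 36/49y^4 + 24/49y^3 + 906/49y^2 + 6/7y + 18/7
  leading term xy: subtract (-4/49y)·f_1 from 4/7xy + 146/7x - 36/49y^4 + 24/49y^3 + 906/49y^2 + 6/7y + 18/7 → 146/7x - 36/49y^4 + 48/49y^3 + 890/49y^2 - 562/49y + 18/7
  leading term x: subtract (-146/49)·f_1 from 146/7x - 36/49y^4 + 48/49y^3 + 890/49y^2 - 562/49y + 18/7 → -36/49y^4 + 48/49y^3 + 1766/49y^2 - 1146/49y - 21920/49
  leading term y^4: subtract (9/49y^2)·f_2 from -36/49y^4 + 48/49y^3 + 1766/49y^2 - 1146/49y - 21920/49 → 111/49y^3 + 551/49y^2 - 1146/49y - 21920/49
  leading term y^3: subtract (-111/196y)·f_2 from 111/49y^3 + 551/49y^2 - 1146/49y - 21920/49 → 1427/196y^2 + 10401/196y - 21920/49
  leading term y^2: subtract (-1427/784)·f_2 from 1427/196y^2 + 10401/196y - 21920/49 → 31615/784y - 158075/784
  leading term y: no divisor's leading term divides it; move 31615/784y to the remainder.
  leading term 1: no divisor's leading term divides it; move -158075/784 to the remainder.
  remainder 31615/784y - 158075/784 ≠ 0; add h_4 = 31615/784y - 158075/784 to the basis.

The other S-polynomials (S(f_1,f_2), S(f_2,f_3), S(f_1,h_4), S(f_2,h_4), S(f_3,h_4)) all reduce to 0 modulo the current basis, so we have a Gröbner basis.
Inter-reduce: drop elements whose leading term is divisible by another's, tail-reduce, and make monic.
Reduced Gröbner basis: {x + 3, y - 5}.

The lex basis is triangular: the last element involves only y. Solving y - 5 = 0 gives y ∈ {5}; substituting each value into the earlier elements determines the remaining variables.
  y = 5: the earlier basis element becomes x + 3 = 0, giving x = -3 — point (-3, 5).
Check: every point annihilates each of the original generators.

{(-3, 5)}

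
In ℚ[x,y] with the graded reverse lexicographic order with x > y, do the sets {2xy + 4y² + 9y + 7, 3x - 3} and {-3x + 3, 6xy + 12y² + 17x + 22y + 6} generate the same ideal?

Since reduced Gröbner bases are canonical representatives of ideals under a given ordering, it suffices to compute and compare them.
Buchberger on the first generating set:
f_1 = 2xy + 4y² + 9y + 7, LT = xy.
f_2 = 3x - 3, LT = x.

S(f_1,f_2): lcm = xy. S = 2y² + 11/2y + 7/2.
  leading term y²: no divisor's leading term divides it; move 2y² to the remainder.
  leading term y: no divisor's leading term divides it; move 11/2y to the remainder.
  leading term 1: no divisor's leading term divides it; move 7/2 to the remainder.
  remainder 2y² + 11/2y + 7/2 ≠ 0; add g_3 = 2y² + 11/2y + 7/2 to the basis.

The other S-polynomials (S(f_1,g_3), S(f_2,g_3)) all reduce to 0 modulo the current basis, so we have a Gröbner basis.
Inter-reduce: drop elements whose leading term is divisible by another's, tail-reduce, and make monic.
Reduced Gröbner basis: {y² + 11/4y + 7/4, x - 1}.

Buchberger on the second generating set:
h_1 = -3x + 3, LT = x.
h_2 = 6xy + 12y² + 17x + 22y + 6, LT = xy.

S(h_1,h_2): lcm = xy. S = -2y² - 17/6x - 14/3y - 1.
  leading term y²: no divisor's leading term divides it; move -2y² to the remainder.
  leading term x: subtract (17/18)·h_1 from -17/6x - 14/3y - 1 → -14/3y - 23/6
  leading term y: no divisor's leading term divides it; move -14/3y to the remainder.
  leading term 1: no divisor's leading term divides it; move -23/6 to the remainder.
  remainder -2y² - 14/3y - 23/6 ≠ 0; add k_3 = -2y² - 14/3y - 23/6 to the basis.

The other S-polynomials (S(h_1,k_3), S(h_2,k_3)) all reduce to 0 modulo the current basis, so we have a Gröbner basis.
Inter-reduce: drop elements whose leading term is divisible by another's, tail-reduce, and make monic.
Reduced Gröbner basis: {y² + 7/3y + 23/12, x - 1}.

The bases are distinct; the ideals are different.
The choice of monomial ordering does not affect the verdict — as long as both bases are computed under the same ordering, their equality decides ideal equality.

No, the ideals differ.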